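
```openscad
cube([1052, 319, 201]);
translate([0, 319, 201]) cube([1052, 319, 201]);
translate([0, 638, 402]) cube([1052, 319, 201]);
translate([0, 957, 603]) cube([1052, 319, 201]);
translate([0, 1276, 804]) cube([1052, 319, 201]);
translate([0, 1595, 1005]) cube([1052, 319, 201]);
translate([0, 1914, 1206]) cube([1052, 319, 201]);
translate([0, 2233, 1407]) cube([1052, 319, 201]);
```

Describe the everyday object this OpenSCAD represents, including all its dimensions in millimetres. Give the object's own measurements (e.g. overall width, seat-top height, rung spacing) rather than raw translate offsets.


A straight staircase of 8 solid steps. Each step is 1052 mm wide (x), 319 mm deep (y, the going) and 201 mm tall (the rise). The first step rests on the floor; each subsequent step sits one going further in +y and one rise higher in +z, directly behind and above the previous step with no overlap.


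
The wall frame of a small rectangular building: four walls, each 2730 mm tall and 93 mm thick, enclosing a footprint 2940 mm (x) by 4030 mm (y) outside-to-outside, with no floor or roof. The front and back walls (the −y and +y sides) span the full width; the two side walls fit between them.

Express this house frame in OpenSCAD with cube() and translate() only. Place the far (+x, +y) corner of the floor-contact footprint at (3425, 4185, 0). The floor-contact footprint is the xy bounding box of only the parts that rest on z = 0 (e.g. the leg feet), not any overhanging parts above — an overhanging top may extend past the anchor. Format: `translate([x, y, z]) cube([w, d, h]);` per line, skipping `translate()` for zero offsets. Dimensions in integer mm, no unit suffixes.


translate([485, 155, 0]) cube([2940, 93, 2730]);
translate([485, 4092, 0]) cube([2940, 93, 2730]);
translate([485, 248, 0]) cube([93, 3844, 2730]);
translate([3332, 248, 0]) cube([93, 3844, 2730]);


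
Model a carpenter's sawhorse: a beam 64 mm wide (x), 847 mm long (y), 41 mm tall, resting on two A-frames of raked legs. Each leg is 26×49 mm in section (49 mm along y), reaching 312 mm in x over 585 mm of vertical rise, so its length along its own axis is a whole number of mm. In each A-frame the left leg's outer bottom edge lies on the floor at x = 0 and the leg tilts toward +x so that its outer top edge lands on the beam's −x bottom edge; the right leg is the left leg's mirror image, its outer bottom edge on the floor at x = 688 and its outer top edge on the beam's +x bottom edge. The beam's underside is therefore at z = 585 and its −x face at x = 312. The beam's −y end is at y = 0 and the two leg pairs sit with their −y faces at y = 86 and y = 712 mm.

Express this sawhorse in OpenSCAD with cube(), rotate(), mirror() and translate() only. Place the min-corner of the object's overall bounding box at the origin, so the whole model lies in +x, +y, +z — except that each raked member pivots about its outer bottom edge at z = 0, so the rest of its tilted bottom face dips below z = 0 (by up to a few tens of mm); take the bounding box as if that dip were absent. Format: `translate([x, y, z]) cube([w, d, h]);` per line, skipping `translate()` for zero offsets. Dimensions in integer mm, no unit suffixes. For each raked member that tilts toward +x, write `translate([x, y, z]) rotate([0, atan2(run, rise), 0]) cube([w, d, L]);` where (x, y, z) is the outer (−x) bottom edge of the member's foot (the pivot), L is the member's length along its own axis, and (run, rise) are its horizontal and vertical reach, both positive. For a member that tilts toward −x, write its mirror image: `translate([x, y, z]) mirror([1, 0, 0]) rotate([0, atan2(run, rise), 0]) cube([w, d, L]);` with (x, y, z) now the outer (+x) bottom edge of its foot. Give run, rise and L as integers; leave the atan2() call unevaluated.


translate([312, 0, 585]) cube([64, 847, 41]);
translate([0, 86, 0]) rotate([0, atan2(312, 585), 0]) cube([26, 49, 663]);
translate([688, 86, 0]) mirror([1, 0, 0]) rotate([0, atan2(312, 585), 0]) cube([26, 49, 663]);
translate([0, 712, 0]) rotate([0, atan2(312, 585), 0]) cube([26, 49, 663]);
translate([688, 712, 0]) mirror([1, 0, 0]) rotate([0, atan2(312, 585), 0]) cube([26, 49, 663]);


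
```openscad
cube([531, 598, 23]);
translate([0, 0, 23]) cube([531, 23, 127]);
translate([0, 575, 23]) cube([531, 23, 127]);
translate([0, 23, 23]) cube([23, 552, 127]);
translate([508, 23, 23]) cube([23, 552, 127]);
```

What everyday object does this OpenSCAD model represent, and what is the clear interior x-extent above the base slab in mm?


An open box. The internal width is 485 mm.

A 531×598 base slab with four walls standing on it — an open box. The base is 531 mm wide and the walls are 23 mm thick, so the internal width is 531 − 2 × 23 = 485 mm.


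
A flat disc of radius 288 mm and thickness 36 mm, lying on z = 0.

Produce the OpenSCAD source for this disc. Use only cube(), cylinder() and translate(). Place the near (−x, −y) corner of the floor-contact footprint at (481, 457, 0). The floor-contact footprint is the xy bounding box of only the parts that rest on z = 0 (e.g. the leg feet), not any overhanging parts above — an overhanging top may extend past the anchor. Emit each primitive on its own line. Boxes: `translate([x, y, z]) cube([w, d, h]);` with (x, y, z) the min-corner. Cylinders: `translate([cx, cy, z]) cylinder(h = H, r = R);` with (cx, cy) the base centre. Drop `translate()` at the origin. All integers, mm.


translate([769, 745, 0]) cylinder(h = 36, r = 288);


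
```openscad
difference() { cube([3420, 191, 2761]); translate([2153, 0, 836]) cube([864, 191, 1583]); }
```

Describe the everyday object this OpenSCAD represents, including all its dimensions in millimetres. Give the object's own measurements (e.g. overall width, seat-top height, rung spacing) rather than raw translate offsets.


A wall 3420 mm long (x), 191 mm thick (y), 2761 mm tall, with a rectangular window opening cut through it. The opening is 864 mm wide and 1583 mm tall; its sill is at z = 836 mm and its near (−x) edge is 2153 mm from the wall's −x end. The opening passes through the full wall thickness.


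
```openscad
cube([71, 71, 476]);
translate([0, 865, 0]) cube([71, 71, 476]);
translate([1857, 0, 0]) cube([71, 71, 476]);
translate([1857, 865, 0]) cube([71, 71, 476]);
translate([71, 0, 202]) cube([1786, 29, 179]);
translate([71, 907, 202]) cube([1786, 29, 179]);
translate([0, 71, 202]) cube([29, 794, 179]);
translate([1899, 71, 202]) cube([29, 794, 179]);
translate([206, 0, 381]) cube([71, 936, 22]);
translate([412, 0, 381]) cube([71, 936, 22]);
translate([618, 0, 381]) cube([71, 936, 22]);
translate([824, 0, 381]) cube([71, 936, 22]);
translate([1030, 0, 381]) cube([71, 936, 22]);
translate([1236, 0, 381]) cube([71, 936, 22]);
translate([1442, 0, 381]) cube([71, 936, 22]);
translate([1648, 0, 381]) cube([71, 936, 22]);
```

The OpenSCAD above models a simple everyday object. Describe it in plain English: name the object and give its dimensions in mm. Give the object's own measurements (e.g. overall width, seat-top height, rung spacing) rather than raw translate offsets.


A bed frame 1928 mm long (x) by 936 mm wide (y). Four 71×71 mm corner posts, 476 mm tall, at the corners of the footprint. Four rails of 29 mm thickness and 179 mm height run between adjacent posts with their undersides at z = 202 mm, their outer faces flush with the outside of the frame (the two x-running rails run between the posts' inner faces; the two y-running rails run between the posts' inner faces). 8 slats, each 71 mm wide (x) and 22 mm thick, lie across the top of the two x-running rails, running the full 936 mm width of the frame in y; along x they sit between the end posts with a 135 mm gap after the −x posts and between neighbouring slats, leaving 138 mm before the +x posts.


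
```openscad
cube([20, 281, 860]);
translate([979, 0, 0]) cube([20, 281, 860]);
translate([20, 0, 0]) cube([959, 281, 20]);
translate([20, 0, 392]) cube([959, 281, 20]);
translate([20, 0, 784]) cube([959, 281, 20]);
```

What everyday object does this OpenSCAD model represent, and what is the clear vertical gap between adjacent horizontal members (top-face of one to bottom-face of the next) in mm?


A bookshelf. The clear shelf gap is 372 mm.

Two tall side panels with 3 horizontal boards between them — a bookshelf. The first two shelf undersides are at z = 0 and z = 392; with shelf thickness 20, the clear gap is 392 − 0 − 20 = 372 mm.


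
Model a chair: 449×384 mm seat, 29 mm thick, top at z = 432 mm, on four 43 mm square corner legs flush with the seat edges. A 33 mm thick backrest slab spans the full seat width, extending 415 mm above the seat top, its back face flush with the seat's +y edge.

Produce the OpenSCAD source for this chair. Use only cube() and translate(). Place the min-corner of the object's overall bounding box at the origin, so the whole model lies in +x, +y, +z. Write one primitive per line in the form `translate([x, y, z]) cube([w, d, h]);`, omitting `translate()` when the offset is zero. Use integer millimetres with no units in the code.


// leg_h = 432 - 29 = 403
translate([0, 0, 403]) cube([449, 384, 29]);
cube([43, 43, 403]);
translate([406, 0, 0]) cube([43, 43, 403]);
translate([0, 341, 0]) cube([43, 43, 403]);
translate([406, 341, 0]) cube([43, 43, 403]);
translate([0, 351, 432]) cube([449, 33, 415]);


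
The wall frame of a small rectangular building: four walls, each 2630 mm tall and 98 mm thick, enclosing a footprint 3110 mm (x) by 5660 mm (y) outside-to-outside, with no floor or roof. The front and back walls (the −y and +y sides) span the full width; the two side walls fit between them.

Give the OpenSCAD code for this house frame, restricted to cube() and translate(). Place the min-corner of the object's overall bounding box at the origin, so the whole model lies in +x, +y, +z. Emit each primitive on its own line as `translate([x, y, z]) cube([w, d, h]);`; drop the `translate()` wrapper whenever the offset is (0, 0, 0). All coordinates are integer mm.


cube([3110, 98, 2630]);
translate([0, 5562, 0]) cube([3110, 98, 2630]);
translate([0, 98, 0]) cube([98, 5464, 2630]);
translate([3012, 98, 0]) cube([98, 5464, 2630]);


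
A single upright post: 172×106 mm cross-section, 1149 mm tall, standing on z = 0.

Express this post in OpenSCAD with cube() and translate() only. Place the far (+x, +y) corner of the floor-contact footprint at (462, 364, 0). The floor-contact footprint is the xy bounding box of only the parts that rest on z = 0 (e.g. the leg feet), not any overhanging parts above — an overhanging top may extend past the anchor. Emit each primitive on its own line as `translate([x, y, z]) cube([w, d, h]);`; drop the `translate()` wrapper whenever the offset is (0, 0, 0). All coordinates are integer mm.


translate([290, 258, 0]) cube([172, 106, 1149]);


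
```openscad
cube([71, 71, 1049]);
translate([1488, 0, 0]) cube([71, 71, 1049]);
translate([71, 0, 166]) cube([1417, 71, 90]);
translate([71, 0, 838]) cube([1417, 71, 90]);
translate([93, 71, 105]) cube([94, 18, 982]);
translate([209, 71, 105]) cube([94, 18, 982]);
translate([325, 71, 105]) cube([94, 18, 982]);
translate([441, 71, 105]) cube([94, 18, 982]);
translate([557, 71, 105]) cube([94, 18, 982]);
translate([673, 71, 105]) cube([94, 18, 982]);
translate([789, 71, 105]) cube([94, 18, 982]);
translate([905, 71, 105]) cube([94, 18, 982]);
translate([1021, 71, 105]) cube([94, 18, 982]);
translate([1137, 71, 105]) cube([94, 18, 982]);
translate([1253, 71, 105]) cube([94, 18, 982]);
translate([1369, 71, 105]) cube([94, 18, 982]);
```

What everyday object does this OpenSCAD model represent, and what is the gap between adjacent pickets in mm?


A fence section. The picket gap is 22 mm.

Two posts, two rails, 12 pickets — a fence section. Span 1417 mm holds 12 pickets of 94 mm with 13 equal gaps: ⌊(1417 − 12·94) / 13⌋ = 22 mm.


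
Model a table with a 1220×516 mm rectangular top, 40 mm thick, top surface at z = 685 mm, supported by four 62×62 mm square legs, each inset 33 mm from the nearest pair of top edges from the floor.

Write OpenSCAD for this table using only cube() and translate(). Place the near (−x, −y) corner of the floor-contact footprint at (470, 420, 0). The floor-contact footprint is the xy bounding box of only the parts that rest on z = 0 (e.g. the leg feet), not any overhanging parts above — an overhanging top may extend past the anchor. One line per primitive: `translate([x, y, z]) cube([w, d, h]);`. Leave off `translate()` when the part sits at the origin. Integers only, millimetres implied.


translate([437, 387, 645]) cube([1220, 516, 40]);
translate([470, 420, 0]) cube([62, 62, 645]);
translate([1562, 420, 0]) cube([62, 62, 645]);
translate([470, 808, 0]) cube([62, 62, 645]);
translate([1562, 808, 0]) cube([62, 62, 645]);


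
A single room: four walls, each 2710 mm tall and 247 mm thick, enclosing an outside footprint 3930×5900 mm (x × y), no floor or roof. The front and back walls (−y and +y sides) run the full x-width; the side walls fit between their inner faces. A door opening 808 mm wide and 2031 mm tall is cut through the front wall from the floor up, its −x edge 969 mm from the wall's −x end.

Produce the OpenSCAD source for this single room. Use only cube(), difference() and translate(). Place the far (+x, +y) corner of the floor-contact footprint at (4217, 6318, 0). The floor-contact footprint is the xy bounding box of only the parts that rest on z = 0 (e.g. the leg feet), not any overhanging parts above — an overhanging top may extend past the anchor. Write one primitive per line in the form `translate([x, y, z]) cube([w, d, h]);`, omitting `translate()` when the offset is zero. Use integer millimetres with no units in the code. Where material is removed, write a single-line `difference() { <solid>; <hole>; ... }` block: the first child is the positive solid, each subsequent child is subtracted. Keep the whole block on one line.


difference() { translate([287, 418, 0]) cube([3930, 247, 2710]); translate([1256, 418, 0]) cube([808, 247, 2031]); }
translate([287, 6071, 0]) cube([3930, 247, 2710]);
translate([287, 665, 0]) cube([247, 5406, 2710]);
translate([3970, 665, 0]) cube([247, 5406, 2710]);


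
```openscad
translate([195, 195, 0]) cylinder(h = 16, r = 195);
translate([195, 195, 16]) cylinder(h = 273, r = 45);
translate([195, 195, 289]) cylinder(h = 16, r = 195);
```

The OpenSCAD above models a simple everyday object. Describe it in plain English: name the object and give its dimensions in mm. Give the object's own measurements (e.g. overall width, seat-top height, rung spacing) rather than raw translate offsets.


A spool: two coaxial disc flanges of radius 195 mm and thickness 16 mm, joined by a core cylinder of radius 45 mm and height 273 mm. The lower flange rests on z = 0 and the three cylinders share a vertical axis.


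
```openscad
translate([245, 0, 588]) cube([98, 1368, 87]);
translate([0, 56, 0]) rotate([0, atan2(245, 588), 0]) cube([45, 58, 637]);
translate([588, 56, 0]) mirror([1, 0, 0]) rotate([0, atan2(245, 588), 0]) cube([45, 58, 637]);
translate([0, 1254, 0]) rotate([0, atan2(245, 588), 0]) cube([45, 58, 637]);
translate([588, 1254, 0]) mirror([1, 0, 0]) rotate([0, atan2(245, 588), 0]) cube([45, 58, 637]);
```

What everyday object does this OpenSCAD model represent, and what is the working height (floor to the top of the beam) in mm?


A sawhorse. The overall height is 675 mm.

A beam across two mirrored pairs of raked legs — a sawhorse. The beam's underside is at z = 588 (matching the legs' vertical rise in atan2(245, 588)) and the beam is 87 mm tall, so its top is at 588 + 87 = 675 mm. The raked legs top out at the beam's underside, so that is the highest point.


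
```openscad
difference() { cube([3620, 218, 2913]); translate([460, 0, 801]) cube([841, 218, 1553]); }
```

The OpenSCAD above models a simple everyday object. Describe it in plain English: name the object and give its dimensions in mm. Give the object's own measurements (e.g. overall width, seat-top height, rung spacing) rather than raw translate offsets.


A wall 3620 mm long (x), 218 mm thick (y), 2913 mm tall, with a rectangular window opening cut through it. The opening is 841 mm wide and 1553 mm tall; its sill is at z = 801 mm and its near (−x) edge is 460 mm from the wall's −x end. The opening passes through the full wall thickness.


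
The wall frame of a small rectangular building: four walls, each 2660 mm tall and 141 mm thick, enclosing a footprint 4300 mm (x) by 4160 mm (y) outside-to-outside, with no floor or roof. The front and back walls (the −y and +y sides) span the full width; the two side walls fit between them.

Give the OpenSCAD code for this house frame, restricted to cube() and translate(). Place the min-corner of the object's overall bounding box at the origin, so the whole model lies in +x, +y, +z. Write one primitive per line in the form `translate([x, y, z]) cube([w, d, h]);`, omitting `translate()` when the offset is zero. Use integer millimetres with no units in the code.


cube([4300, 141, 2660]);
translate([0, 4019, 0]) cube([4300, 141, 2660]);
translate([0, 141, 0]) cube([141, 3878, 2660]);
translate([4159, 141, 0]) cube([141, 3878, 2660]);


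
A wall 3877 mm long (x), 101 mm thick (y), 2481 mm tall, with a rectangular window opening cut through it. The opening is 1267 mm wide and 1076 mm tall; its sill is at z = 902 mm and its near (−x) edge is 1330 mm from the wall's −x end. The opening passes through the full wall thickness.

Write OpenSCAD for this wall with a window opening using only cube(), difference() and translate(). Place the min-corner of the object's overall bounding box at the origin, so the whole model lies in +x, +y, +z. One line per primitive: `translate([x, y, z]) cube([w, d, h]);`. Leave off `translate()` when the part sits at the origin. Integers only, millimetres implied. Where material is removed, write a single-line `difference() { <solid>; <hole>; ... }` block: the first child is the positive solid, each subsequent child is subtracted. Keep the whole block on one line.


difference() { cube([3877, 101, 2481]); translate([1330, 0, 902]) cube([1267, 101, 1076]); }


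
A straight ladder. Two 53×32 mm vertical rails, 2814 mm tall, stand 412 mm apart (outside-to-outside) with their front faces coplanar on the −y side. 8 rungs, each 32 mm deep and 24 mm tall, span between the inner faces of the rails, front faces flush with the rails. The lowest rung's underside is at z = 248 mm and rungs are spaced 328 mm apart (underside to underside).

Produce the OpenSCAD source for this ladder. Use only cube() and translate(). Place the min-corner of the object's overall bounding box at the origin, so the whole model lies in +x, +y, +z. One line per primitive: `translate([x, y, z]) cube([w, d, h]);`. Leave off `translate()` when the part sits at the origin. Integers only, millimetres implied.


cube([53, 32, 2814]);
translate([359, 0, 0]) cube([53, 32, 2814]);
translate([53, 0, 248]) cube([306, 32, 24]);
translate([53, 0, 576]) cube([306, 32, 24]);
translate([53, 0, 904]) cube([306, 32, 24]);
translate([53, 0, 1232]) cube([306, 32, 24]);
translate([53, 0, 1560]) cube([306, 32, 24]);
translate([53, 0, 1888]) cube([306, 32, 24]);
translate([53, 0, 2216]) cube([306, 32, 24]);
translate([53, 0, 2544]) cube([306, 32, 24]);


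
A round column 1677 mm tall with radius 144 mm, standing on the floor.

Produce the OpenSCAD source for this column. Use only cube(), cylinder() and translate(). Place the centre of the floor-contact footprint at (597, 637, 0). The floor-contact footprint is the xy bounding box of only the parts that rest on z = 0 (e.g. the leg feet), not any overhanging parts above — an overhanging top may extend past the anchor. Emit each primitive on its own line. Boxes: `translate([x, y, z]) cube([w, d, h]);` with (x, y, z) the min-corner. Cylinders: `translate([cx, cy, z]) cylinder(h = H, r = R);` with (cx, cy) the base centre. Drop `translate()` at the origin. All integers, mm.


translate([597, 637, 0]) cylinder(h = 1677, r = 144);


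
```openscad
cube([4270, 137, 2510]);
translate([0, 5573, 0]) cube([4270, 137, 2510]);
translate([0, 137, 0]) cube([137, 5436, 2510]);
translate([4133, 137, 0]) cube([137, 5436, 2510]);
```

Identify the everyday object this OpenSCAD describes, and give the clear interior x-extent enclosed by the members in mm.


A house (or room) frame. The interior width is 3996 mm.

Four 2510 mm walls enclosing a rectangle with no floor or roof — a room or house frame. Outside width is 4270 mm and wall thickness is 137 mm, so the interior width is 4270 − 2 × 137 = 3996 mm.


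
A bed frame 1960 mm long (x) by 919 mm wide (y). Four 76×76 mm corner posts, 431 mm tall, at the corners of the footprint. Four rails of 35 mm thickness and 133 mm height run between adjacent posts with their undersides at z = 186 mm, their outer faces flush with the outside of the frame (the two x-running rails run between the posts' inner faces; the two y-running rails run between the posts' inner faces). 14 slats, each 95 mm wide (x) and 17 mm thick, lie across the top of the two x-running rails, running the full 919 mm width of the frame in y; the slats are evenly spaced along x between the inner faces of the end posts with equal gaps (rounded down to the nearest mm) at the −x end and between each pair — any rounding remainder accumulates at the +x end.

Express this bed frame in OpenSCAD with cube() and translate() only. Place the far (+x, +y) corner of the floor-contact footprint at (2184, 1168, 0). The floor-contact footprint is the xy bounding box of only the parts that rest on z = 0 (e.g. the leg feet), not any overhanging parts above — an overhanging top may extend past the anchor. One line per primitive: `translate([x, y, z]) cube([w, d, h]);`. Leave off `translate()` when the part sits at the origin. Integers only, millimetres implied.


// slat z = rail_z + rail_h = 186 + 133 = 319
// slat gap = ⌊(1808 − 14·95) / 15⌋ = 31
translate([224, 249, 0]) cube([76, 76, 431]);
translate([224, 1092, 0]) cube([76, 76, 431]);
translate([2108, 249, 0]) cube([76, 76, 431]);
translate([2108, 1092, 0]) cube([76, 76, 431]);
translate([300, 249, 186]) cube([1808, 35, 133]);
translate([300, 1133, 186]) cube([1808, 35, 133]);
translate([224, 325, 186]) cube([35, 767, 133]);
translate([2149, 325, 186]) cube([35, 767, 133]);
translate([331, 249, 319]) cube([95, 919, 17]);
translate([457, 249, 319]) cube([95, 919, 17]);
translate([583, 249, 319]) cube([95, 919, 17]);
translate([709, 249, 319]) cube([95, 919, 17]);
translate([835, 249, 319]) cube([95, 919, 17]);
translate([961, 249, 319]) cube([95, 919, 17]);
translate([1087, 249, 319]) cube([95, 919, 17]);
translate([1213, 249, 319]) cube([95, 919, 17]);
translate([1339, 249, 319]) cube([95, 919, 17]);
translate([1465, 249, 319]) cube([95, 919, 17]);
translate([1591, 249, 319]) cube([95, 919, 17]);
translate([1717, 249, 319]) cube([95, 919, 17]);
translate([1843, 249, 319]) cube([95, 919, 17]);
translate([1969, 249, 319]) cube([95, 919, 17]);


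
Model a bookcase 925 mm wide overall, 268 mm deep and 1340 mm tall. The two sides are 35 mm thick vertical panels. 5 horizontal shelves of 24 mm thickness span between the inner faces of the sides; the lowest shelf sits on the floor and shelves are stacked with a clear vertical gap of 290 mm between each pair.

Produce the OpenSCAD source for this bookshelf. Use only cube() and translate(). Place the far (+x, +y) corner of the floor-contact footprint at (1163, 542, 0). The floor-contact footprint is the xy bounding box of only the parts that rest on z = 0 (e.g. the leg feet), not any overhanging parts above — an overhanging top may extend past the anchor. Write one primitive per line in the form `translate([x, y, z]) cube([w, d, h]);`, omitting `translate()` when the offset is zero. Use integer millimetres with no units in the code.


translate([238, 274, 0]) cube([35, 268, 1340]);
translate([1128, 274, 0]) cube([35, 268, 1340]);
translate([273, 274, 0]) cube([855, 268, 24]);
translate([273, 274, 314]) cube([855, 268, 24]);
translate([273, 274, 628]) cube([855, 268, 24]);
translate([273, 274, 942]) cube([855, 268, 24]);
translate([273, 274, 1256]) cube([855, 268, 24]);


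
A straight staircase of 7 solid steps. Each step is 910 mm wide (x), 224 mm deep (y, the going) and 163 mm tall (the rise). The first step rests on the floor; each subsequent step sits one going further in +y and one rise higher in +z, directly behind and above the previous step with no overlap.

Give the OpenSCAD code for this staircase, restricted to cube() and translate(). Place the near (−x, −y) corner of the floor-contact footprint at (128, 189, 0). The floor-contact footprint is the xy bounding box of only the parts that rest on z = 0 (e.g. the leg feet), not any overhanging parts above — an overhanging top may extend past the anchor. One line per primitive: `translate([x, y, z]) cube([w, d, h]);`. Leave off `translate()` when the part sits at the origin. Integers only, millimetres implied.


translate([128, 189, 0]) cube([910, 224, 163]);
translate([128, 413, 163]) cube([910, 224, 163]);
translate([128, 637, 326]) cube([910, 224, 163]);
translate([128, 861, 489]) cube([910, 224, 163]);
translate([128, 1085, 652]) cube([910, 224, 163]);
translate([128, 1309, 815]) cube([910, 224, 163]);
translate([128, 1533, 978]) cube([910, 224, 163]);


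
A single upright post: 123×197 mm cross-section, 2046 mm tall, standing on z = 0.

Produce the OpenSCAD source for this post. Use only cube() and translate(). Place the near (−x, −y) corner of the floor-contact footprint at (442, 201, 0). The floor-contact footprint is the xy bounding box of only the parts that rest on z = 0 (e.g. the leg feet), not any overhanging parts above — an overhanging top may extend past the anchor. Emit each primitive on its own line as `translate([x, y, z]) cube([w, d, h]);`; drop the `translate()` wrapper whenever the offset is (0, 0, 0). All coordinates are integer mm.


translate([442, 201, 0]) cube([123, 197, 2046]);


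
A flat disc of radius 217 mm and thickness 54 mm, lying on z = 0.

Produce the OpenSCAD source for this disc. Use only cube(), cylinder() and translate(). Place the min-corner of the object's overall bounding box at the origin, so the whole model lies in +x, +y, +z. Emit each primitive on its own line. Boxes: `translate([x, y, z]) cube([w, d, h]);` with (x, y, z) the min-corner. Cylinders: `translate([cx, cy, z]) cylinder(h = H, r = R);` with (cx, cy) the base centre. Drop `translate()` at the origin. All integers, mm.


translate([217, 217, 0]) cylinder(h = 54, r = 217);


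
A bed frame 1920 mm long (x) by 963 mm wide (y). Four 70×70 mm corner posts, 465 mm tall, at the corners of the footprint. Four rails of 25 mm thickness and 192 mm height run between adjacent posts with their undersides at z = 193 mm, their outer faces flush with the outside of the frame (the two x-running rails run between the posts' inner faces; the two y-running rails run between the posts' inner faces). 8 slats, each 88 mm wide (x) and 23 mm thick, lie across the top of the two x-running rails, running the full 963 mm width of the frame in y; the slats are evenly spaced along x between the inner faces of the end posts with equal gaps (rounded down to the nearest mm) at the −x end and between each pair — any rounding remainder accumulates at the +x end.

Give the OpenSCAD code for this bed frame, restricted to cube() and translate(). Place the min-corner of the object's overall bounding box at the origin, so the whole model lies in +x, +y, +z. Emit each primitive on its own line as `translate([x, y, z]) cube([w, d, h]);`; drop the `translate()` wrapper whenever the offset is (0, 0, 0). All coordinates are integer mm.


// slat z = rail_z + rail_h = 193 + 192 = 385
// slat gap = ⌊(1780 − 8·88) / 9⌋ = 119
cube([70, 70, 465]);
translate([0, 893, 0]) cube([70, 70, 465]);
translate([1850, 0, 0]) cube([70, 70, 465]);
translate([1850, 893, 0]) cube([70, 70, 465]);
translate([70, 0, 193]) cube([1780, 25, 192]);
translate([70, 938, 193]) cube([1780, 25, 192]);
translate([0, 70, 193]) cube([25, 823, 192]);
translate([1895, 70, 193]) cube([25, 823, 192]);
translate([189, 0, 385]) cube([88, 963, 23]);
translate([396, 0, 385]) cube([88, 963, 23]);
translate([603, 0, 385]) cube([88, 963, 23]);
translate([810, 0, 385]) cube([88, 963, 23]);
translate([1017, 0, 385]) cube([88, 963, 23]);
translate([1224, 0, 385]) cube([88, 963, 23]);
translate([1431, 0, 385]) cube([88, 963, 23]);
translate([1638, 0, 385]) cube([88, 963, 23]);


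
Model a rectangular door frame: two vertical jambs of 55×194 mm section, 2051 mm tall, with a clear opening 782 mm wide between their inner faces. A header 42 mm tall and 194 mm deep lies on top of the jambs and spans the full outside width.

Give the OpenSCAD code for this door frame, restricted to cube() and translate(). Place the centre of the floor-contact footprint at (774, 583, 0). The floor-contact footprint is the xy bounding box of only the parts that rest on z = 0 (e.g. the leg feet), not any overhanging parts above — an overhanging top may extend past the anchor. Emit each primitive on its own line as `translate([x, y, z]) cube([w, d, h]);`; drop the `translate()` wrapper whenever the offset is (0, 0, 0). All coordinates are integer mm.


translate([328, 486, 0]) cube([55, 194, 2051]);
translate([1165, 486, 0]) cube([55, 194, 2051]);
translate([328, 486, 2051]) cube([892, 194, 42]);


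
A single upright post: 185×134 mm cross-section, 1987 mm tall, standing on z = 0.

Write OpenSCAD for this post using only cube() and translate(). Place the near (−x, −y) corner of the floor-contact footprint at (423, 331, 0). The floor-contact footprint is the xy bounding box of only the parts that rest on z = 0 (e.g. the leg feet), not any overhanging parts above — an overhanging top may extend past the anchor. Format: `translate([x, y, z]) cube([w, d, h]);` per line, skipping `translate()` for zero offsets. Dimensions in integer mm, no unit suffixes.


translate([423, 331, 0]) cube([185, 134, 1987]);


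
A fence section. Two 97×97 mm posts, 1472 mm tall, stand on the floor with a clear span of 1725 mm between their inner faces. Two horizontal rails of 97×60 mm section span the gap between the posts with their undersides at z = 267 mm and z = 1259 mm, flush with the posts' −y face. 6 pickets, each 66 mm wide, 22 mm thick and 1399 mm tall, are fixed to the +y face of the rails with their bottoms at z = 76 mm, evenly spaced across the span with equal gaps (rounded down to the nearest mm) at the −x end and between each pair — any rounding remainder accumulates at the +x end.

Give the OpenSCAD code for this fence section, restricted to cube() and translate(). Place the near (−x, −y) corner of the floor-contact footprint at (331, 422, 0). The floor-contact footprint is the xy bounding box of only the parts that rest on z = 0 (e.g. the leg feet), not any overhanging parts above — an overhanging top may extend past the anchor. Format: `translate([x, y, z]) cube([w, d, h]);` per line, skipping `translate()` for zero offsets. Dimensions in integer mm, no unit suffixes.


translate([331, 422, 0]) cube([97, 97, 1472]);
translate([2153, 422, 0]) cube([97, 97, 1472]);
translate([428, 422, 267]) cube([1725, 97, 60]);
translate([428, 422, 1259]) cube([1725, 97, 60]);
translate([617, 519, 76]) cube([66, 22, 1399]);
translate([872, 519, 76]) cube([66, 22, 1399]);
translate([1127, 519, 76]) cube([66, 22, 1399]);
translate([1382, 519, 76]) cube([66, 22, 1399]);
translate([1637, 519, 76]) cube([66, 22, 1399]);
translate([1892, 519, 76]) cube([66, 22, 1399]);


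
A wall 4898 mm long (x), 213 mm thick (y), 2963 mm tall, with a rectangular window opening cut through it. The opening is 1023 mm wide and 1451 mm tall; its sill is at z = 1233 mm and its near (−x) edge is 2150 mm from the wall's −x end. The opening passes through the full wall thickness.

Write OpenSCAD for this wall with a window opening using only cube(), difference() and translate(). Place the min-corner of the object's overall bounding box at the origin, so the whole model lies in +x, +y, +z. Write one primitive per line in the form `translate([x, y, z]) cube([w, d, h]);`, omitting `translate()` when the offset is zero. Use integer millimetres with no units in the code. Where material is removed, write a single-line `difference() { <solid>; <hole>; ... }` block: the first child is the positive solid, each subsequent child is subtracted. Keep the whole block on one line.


difference() { cube([4898, 213, 2963]); translate([2150, 0, 1233]) cube([1023, 213, 1451]); }


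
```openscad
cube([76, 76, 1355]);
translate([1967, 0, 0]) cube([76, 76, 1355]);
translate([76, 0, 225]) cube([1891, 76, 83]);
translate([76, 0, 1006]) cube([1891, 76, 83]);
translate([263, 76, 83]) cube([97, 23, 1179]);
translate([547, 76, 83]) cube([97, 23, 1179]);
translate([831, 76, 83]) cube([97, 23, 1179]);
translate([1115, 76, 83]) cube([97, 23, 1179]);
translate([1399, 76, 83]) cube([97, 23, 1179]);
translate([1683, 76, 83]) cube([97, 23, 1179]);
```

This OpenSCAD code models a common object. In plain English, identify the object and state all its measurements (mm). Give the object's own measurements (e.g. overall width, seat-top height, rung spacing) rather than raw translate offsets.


A fence section. Two 76×76 mm posts, 1355 mm tall, stand on the floor with a clear span of 1891 mm between their inner faces. Two horizontal rails of 76×83 mm section span the gap between the posts with their undersides at z = 225 mm and z = 1006 mm, flush with the posts' −y face. 6 pickets, each 97 mm wide, 23 mm thick and 1179 mm tall, are fixed to the +y face of the rails with their bottoms at z = 83 mm, spaced across the span with a 187 mm gap after the −x post and between neighbouring pickets and before the +x post.


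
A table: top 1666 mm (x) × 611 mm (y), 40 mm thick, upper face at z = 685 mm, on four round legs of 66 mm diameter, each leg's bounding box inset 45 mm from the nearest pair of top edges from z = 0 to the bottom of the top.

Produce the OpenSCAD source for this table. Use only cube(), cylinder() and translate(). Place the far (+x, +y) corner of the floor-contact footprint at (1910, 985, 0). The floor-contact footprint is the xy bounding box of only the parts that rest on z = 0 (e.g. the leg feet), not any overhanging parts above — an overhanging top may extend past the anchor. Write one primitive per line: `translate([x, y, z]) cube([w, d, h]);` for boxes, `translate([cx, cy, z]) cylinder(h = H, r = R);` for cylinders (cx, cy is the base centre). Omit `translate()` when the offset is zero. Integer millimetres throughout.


translate([289, 419, 645]) cube([1666, 611, 40]);
translate([367, 497, 0]) cylinder(h = 645, r = 33);
translate([1877, 497, 0]) cylinder(h = 645, r = 33);
translate([367, 952, 0]) cylinder(h = 645, r = 33);
translate([1877, 952, 0]) cylinder(h = 645, r = 33);


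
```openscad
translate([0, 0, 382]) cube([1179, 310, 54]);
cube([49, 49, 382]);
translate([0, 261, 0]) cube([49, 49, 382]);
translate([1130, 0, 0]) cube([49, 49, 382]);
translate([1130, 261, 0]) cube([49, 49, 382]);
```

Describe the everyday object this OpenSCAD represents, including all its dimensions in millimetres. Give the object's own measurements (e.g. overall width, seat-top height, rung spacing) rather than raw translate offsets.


A long wooden bench with a 1179 mm (x) × 310 mm (y) seat, 54 mm thick, its top surface 436 mm above the floor. Four 49 mm square legs at the seat corners, flush with the edges, run from z = 0 to the seat underside.


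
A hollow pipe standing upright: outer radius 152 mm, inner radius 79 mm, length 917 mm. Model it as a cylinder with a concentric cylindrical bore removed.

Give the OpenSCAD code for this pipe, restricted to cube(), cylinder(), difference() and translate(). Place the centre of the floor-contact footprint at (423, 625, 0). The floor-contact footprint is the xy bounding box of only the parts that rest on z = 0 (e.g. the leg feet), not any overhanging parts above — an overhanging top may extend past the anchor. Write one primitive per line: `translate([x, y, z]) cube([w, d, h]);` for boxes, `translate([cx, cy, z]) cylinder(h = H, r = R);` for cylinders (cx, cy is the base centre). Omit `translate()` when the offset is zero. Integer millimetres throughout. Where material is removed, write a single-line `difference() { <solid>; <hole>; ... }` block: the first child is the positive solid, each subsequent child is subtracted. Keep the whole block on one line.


difference() { translate([423, 625, 0]) cylinder(h = 917, r = 152); translate([423, 625, 0]) cylinder(h = 917, r = 79); }


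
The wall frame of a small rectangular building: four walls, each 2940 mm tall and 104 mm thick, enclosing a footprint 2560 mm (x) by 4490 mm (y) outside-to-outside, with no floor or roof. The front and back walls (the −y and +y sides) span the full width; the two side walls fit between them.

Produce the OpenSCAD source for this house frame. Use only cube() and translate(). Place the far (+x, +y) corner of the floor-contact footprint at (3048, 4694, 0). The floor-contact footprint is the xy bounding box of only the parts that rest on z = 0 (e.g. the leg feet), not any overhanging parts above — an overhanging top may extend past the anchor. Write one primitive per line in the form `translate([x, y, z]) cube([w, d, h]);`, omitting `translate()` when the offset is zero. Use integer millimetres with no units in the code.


translate([488, 204, 0]) cube([2560, 104, 2940]);
translate([488, 4590, 0]) cube([2560, 104, 2940]);
translate([488, 308, 0]) cube([104, 4282, 2940]);
translate([2944, 308, 0]) cube([104, 4282, 2940]);


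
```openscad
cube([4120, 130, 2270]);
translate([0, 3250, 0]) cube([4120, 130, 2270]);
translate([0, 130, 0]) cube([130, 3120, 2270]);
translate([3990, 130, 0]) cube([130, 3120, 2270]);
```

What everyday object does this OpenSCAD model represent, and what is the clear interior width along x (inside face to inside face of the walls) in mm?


A house (or room) frame. The interior width is 3860 mm.

Four 2270 mm walls enclosing a rectangle with no floor or roof — a room or house frame. Outside width is 4120 mm and wall thickness is 130 mm, so the interior width is 4120 − 2 × 130 = 3860 mm.


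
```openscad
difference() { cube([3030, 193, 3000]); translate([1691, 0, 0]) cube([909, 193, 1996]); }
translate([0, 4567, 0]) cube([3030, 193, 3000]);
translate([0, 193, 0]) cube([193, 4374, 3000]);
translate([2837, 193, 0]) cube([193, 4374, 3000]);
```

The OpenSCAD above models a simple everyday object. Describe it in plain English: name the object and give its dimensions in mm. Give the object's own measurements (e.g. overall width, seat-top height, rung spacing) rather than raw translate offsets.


A single room: four walls, each 3000 mm tall and 193 mm thick, enclosing an outside footprint 3030×4760 mm (x × y), no floor or roof. The front and back walls (−y and +y sides) run the full x-width; the side walls fit between their inner faces. A door opening 909 mm wide and 1996 mm tall is cut through the front wall from the floor up, its −x edge 1691 mm from the wall's −x end.


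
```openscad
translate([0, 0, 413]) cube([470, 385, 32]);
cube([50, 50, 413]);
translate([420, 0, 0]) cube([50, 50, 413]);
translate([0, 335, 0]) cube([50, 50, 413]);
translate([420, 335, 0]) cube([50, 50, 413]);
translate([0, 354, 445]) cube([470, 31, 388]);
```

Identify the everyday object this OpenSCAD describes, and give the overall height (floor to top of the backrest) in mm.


A chair. The overall height is 833 mm.

A slab on four corner posts with a tall panel at the back — a chair. The seat slab sits at z = 413 with thickness 32, and the 388 mm backrest starts at the seat top, so the overall height is 413 + 32 + 388 = 833 mm.


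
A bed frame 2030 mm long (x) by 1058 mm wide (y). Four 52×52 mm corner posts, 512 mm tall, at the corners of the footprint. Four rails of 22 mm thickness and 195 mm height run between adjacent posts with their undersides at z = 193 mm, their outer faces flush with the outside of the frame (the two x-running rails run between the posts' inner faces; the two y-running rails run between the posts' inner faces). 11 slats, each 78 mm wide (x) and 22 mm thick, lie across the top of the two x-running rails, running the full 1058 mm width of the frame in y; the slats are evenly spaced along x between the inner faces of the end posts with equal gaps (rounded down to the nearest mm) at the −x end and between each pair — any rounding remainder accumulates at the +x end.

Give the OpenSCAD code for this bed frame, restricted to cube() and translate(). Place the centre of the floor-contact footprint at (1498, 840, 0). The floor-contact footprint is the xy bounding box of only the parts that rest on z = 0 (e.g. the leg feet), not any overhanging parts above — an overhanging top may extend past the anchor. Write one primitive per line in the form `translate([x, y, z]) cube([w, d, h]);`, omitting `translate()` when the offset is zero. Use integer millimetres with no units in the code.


translate([483, 311, 0]) cube([52, 52, 512]);
translate([483, 1317, 0]) cube([52, 52, 512]);
translate([2461, 311, 0]) cube([52, 52, 512]);
translate([2461, 1317, 0]) cube([52, 52, 512]);
translate([535, 311, 193]) cube([1926, 22, 195]);
translate([535, 1347, 193]) cube([1926, 22, 195]);
translate([483, 363, 193]) cube([22, 954, 195]);
translate([2491, 363, 193]) cube([22, 954, 195]);
translate([624, 311, 388]) cube([78, 1058, 22]);
translate([791, 311, 388]) cube([78, 1058, 22]);
translate([958, 311, 388]) cube([78, 1058, 22]);
translate([1125, 311, 388]) cube([78, 1058, 22]);
translate([1292, 311, 388]) cube([78, 1058, 22]);
translate([1459, 311, 388]) cube([78, 1058, 22]);
translate([1626, 311, 388]) cube([78, 1058, 22]);
translate([1793, 311, 388]) cube([78, 1058, 22]);
translate([1960, 311, 388]) cube([78, 1058, 22]);
translate([2127, 311, 388]) cube([78, 1058, 22]);
translate([2294, 311, 388]) cube([78, 1058, 22]);
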